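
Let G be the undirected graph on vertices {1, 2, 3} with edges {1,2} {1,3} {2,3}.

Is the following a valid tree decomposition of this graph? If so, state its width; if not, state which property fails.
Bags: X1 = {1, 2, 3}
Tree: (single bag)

Yes; width 2.

Vertex coverage: the bags together contain {1, 2, 3}, the full vertex set. Edge coverage: each edge of G has both endpoints in at least one bag. Running intersection: for every vertex, the bags containing it form a connected subtree. All three properties hold, so this is a valid tree decomposition of width max|bag| − 1 = 2, and hence tw(G) ≤ 2.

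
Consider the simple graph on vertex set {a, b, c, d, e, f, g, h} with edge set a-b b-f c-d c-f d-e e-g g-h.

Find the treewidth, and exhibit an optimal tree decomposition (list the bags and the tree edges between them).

Treewidth 1.
One such decomposition:
Bags: B1 = {g, h}  B2 = {e, g}  B3 = {d, e}  B4 = {c, d}  B5 = {c, f}  B6 = {b, f}  B7 = {a, b}
Tree: B1–B2, B2–B3, B3–B4, B4–B5, B5–B6, B6–B7

Each bag holds 2 vertices, so the decomposition has width 1, which upper-bounds the treewidth. Any graph with an edge has treewidth ≥ 1, and G has the edge h–g. Combining the bounds, tw(G) = 1.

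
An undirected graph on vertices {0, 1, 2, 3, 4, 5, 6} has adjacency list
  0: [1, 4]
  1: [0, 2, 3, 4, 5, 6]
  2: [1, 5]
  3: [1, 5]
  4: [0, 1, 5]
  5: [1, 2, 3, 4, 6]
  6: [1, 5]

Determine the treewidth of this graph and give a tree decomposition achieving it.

Each bag holds 3 vertices, so the decomposition has width 2, which upper-bounds the treewidth. For the lower bound, the 3 vertices {0, 1, 4} are pairwise adjacent, and any tree decomposition puts a clique entirely inside one bag — forcing width ≥ 2. Combining the bounds, tw(G) = 2.

Treewidth 2.
Bags: B1 = {1, 5, 6}  B2 = {1, 4, 5}  B3 = {1, 2, 5}  B4 = {1, 3, 5}  B5 = {0, 1, 4}
Tree: B1–B2, B1–B3, B2–B4, B2–B5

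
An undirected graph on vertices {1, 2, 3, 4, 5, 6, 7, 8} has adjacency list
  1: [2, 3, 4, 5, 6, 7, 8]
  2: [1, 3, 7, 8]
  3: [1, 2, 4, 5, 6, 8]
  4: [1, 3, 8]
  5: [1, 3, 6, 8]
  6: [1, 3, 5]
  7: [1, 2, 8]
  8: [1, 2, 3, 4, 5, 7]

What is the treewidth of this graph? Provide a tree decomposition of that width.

Treewidth 3.
One such decomposition:
Bags: B1 = {1, 2, 7, 8}  B2 = {1, 2, 3, 8}  B3 = {1, 3, 5, 8}  B4 = {1, 3, 5, 6}  B5 = {1, 3, 4, 8}
Tree: B1–B2, B2–B3, B3–B4, B3–B5

The largest bag has 4 vertices, giving width 3; this decomposition certifies tw(G) ≤ 3. For the lower bound, the 4 vertices {1, 2, 3, 8} are pairwise adjacent, and any tree decomposition puts a clique entirely inside one bag — forcing width ≥ 3. Hence tw(G) = 3 exactly.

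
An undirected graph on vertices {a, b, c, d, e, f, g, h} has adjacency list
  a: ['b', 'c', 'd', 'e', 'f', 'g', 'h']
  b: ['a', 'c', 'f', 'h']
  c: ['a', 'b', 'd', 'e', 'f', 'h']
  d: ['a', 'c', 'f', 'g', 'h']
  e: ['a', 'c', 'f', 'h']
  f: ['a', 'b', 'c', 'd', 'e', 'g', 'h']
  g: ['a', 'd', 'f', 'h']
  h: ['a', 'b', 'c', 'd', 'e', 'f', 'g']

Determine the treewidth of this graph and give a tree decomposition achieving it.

The largest bag has 5 vertices, giving width 4; this decomposition certifies tw(G) ≤ 4. On the other hand G contains the 5-clique {a, d, f, g, h}. A clique must lie in a single bag of any decomposition, so no decomposition can have width below 4. Hence tw(G) = 4 exactly.

Treewidth 4.
One optimal decomposition is:
Bags: B1 = {a, c, d, f, h}  B2 = {a, c, e, f, h}  B3 = {a, b, c, f, h}  B4 = {a, d, f, g, h}
Tree: B1–B2, B1–B3, B1–B4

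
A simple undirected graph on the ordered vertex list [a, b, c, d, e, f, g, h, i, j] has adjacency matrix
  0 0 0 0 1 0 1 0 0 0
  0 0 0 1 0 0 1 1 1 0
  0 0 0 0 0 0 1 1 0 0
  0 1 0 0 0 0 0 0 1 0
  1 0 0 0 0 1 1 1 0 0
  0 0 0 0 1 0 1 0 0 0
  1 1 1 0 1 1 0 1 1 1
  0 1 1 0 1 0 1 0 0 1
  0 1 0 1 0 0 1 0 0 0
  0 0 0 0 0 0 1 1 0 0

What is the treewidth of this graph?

2

A width-2 tree decomposition is:
Bags: B1 = {e, g, h}  B2 = {b, g, h}  B3 = {c, g, h}  B4 = {a, e, g}  B5 = {b, g, i}  B6 = {b, d, i}  B7 = {e, f, g}  B8 = {g, h, j}
Tree: B1–B2, B1–B3, B1–B4, B2–B5, B5–B6, B4–B7, B2–B8
Every bag has size at most 3, so the width is 3 − 1 = 2 and tw(G) ≤ 2. Conversely, {b, d, i} is a clique of size 3, and the vertices of any clique must share a bag in every tree decomposition; so some bag has ≥ 3 vertices and tw(G) ≥ 2. The upper and lower bounds meet at 2, so that is the treewidth.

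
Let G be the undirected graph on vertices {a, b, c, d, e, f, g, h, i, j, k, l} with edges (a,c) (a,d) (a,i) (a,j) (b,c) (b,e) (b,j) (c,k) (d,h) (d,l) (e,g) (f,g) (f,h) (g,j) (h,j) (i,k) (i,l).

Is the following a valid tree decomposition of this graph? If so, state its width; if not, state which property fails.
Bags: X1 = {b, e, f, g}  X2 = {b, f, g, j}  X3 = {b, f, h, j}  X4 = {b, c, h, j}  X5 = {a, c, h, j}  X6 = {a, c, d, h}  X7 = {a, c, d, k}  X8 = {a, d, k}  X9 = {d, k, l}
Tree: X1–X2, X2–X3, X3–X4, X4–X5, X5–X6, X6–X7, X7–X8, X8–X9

A tree decomposition must satisfy three properties: every vertex lies in some bag; for every edge, both endpoints lie together in some bag; and for every vertex, the bags containing it form a connected subtree. Here vertex i appears in no bag, so the decomposition is invalid.

No — vertex i appears in no bag.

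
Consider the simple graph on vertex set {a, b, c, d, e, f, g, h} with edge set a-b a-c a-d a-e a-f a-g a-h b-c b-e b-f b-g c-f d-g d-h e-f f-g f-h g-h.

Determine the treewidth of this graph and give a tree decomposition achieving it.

Treewidth 3.
One such decomposition:
Bags: B1 = {a, b, f, g}  B2 = {a, b, c, f}  B3 = {a, b, e, f}  B4 = {a, f, g, h}  B5 = {a, d, g, h}
Tree: B1–B2, B2–B3, B1–B4, B4–B5

Each bag holds 4 vertices, so the decomposition has width 3, which upper-bounds the treewidth. For the lower bound, the 4 vertices {a, d, g, h} are pairwise adjacent, and any tree decomposition puts a clique entirely inside one bag — forcing width ≥ 3. Therefore the treewidth is 3.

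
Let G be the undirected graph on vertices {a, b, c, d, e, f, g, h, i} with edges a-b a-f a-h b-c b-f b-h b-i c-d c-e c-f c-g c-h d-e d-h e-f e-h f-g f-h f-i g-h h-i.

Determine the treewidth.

3

A width-3 tree decomposition is:
Bags: B1 = {b, c, f, h}  B2 = {a, b, f, h}  B3 = {b, f, h, i}  B4 = {c, e, f, h}  B5 = {c, f, g, h}  B6 = {c, d, e, h}
Tree: B1–B2, B1–B3, B1–B4, B1–B5, B4–B6
Each bag holds 4 vertices, so the decomposition has width 3, which upper-bounds the treewidth. On the other hand G contains the 4-clique {c, d, e, h}. A clique must lie in a single bag of any decomposition, so no decomposition can have width below 3. The upper and lower bounds meet at 3, so that is the treewidth.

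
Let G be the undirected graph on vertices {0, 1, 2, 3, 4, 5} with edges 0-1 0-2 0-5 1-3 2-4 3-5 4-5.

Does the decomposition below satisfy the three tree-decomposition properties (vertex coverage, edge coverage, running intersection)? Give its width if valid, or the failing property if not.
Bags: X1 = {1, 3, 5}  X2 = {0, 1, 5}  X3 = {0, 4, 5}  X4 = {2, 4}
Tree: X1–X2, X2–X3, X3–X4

No — edge (0,2) lies in no bag.

A tree decomposition must satisfy three properties: every vertex lies in some bag; for every edge, both endpoints lie together in some bag; and for every vertex, the bags containing it form a connected subtree. Here edge (0,2) lies in no bag, so the decomposition is invalid.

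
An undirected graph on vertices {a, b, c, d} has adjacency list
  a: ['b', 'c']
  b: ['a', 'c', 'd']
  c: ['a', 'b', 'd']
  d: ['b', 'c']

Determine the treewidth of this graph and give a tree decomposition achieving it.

Treewidth 2.
One such decomposition:
Bags: B1 = {a, b, c}  B2 = {b, c, d}
Tree: B1–B2

The largest bag has 3 vertices, giving width 2; this decomposition certifies tw(G) ≤ 2. Conversely, {b, c, d} is a clique of size 3, and the vertices of any clique must share a bag in every tree decomposition; so some bag has ≥ 3 vertices and tw(G) ≥ 2. Therefore the treewidth is 2.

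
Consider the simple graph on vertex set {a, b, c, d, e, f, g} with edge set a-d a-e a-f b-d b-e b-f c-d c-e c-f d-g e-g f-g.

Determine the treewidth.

3

A width-3 tree decomposition is:
Bags: B1 = {b, d, e, f}  B2 = {c, d, e, f}  B3 = {a, d, e, f}  B4 = {d, e, f, g}
Tree: B1–B2, B2–B3, B3–B4
Every bag has size at most 4, so the width is 4 − 1 = 3 and tw(G) ≤ 3. For the lower bound: the 4 vertex sets {b,d}, {c,f}, {e}, {a} are disjoint, each induces a connected subgraph, and every pair is joined by at least one edge of G. Contracting each set to a single vertex therefore yields K_{4} as a minor, and since treewidth is minor-monotone, tw(G) ≥ tw(K_{4}) = 3. Hence tw(G) = 3 exactly.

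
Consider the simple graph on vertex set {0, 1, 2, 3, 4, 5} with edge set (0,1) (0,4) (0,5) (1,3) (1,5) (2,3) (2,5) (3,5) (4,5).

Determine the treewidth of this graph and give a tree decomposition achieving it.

Treewidth 2.
One such decomposition:
Bags: B1 = {1, 3, 5}  B2 = {0, 1, 5}  B3 = {0, 4, 5}  B4 = {2, 3, 5}
Tree: B1–B2, B2–B3, B1–B4

Every bag has size at most 3, so the width is 3 − 1 = 2 and tw(G) ≤ 2. For the lower bound, the 3 vertices {0, 1, 5} are pairwise adjacent, and any tree decomposition puts a clique entirely inside one bag — forcing width ≥ 2. Therefore the treewidth is 2.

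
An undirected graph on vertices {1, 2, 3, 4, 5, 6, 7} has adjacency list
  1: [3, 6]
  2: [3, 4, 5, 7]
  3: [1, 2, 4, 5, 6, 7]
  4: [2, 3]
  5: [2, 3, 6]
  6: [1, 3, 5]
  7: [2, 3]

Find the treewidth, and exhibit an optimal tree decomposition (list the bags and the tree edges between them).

Each bag holds 3 vertices, so the decomposition has width 2, which upper-bounds the treewidth. Conversely, {1, 3, 6} is a clique of size 3, and the vertices of any clique must share a bag in every tree decomposition; so some bag has ≥ 3 vertices and tw(G) ≥ 2. Therefore the treewidth is 2.

Treewidth 2.
One such decomposition:
Bags: B1 = {2, 3, 5}  B2 = {3, 5, 6}  B3 = {2, 3, 7}  B4 = {2, 3, 4}  B5 = {1, 3, 6}
Tree: B1–B2, B1–B3, B1–B4, B2–B5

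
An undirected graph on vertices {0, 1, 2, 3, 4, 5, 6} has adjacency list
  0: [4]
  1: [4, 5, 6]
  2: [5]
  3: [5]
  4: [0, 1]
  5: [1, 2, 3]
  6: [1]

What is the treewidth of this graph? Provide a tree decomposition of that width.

Each bag holds 2 vertices, so the decomposition has width 1, which upper-bounds the treewidth. Any graph with an edge has treewidth ≥ 1, and G has the edge 0–4. The upper and lower bounds meet at 1, so that is the treewidth.

Treewidth 1.
One such decomposition:
Bags: B1 = {0, 4}  B2 = {1, 4}  B3 = {1, 5}  B4 = {1, 6}  B5 = {3, 5}  B6 = {2, 5}
Tree: B1–B2, B2–B3, B3–B4, B3–B5, B5–B6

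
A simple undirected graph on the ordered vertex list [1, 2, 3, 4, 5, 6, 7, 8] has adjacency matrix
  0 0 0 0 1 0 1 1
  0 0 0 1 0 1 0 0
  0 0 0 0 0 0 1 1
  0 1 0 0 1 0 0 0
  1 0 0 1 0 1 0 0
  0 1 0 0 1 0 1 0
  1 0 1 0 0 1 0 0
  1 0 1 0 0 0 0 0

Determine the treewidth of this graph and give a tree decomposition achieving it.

Treewidth 2.
Bags: B1 = {2, 4, 5}  B2 = {2, 5, 6}  B3 = {1, 5, 6}  B4 = {1, 6, 7}  B5 = {1, 7, 8}  B6 = {3, 7, 8}
Tree: B1–B2, B2–B3, B3–B4, B4–B5, B5–B6

The largest bag has 3 vertices, giving width 2; this decomposition certifies tw(G) ≤ 2. The edges 4–2–6–5–4 form a cycle, so G is not a tree and its treewidth is at least 2. The upper and lower bounds meet at 2, so that is the treewidth.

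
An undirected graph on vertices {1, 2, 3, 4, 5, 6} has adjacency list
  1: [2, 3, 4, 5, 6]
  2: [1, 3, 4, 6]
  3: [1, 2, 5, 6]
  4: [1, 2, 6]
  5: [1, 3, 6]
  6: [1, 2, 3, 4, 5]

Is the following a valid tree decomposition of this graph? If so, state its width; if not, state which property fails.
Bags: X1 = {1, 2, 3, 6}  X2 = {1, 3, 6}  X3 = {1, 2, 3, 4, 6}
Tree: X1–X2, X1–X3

A tree decomposition must satisfy three properties: every vertex lies in some bag; for every edge, both endpoints lie together in some bag; and for every vertex, the bags containing it form a connected subtree. Here vertex 5 appears in no bag, so the decomposition is invalid.

No — vertex 5 appears in no bag.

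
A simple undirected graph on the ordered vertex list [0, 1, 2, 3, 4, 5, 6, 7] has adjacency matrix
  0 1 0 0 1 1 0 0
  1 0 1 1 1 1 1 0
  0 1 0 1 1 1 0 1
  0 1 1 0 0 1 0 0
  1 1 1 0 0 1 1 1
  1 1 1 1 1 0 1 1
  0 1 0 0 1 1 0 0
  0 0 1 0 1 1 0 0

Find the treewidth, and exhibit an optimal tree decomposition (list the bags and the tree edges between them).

Treewidth 3.
Bags: B1 = {1, 2, 4, 5}  B2 = {2, 4, 5, 7}  B3 = {0, 1, 4, 5}  B4 = {1, 4, 5, 6}  B5 = {1, 2, 3, 5}
Tree: B1–B2, B1–B3, B1–B4, B1–B5

The largest bag has 4 vertices, giving width 3; this decomposition certifies tw(G) ≤ 3. On the other hand G contains the 4-clique {1, 2, 3, 5}. A clique must lie in a single bag of any decomposition, so no decomposition can have width below 3. The upper and lower bounds meet at 3, so that is the treewidth.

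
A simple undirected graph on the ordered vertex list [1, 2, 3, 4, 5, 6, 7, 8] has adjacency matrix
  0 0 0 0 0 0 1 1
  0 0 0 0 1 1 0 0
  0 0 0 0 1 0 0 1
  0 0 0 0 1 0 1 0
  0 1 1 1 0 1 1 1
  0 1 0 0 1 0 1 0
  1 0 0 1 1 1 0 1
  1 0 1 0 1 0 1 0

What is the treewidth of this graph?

A width-2 tree decomposition is:
Bags: B1 = {1, 7, 8}  B2 = {5, 7, 8}  B3 = {4, 5, 7}  B4 = {3, 5, 8}  B5 = {5, 6, 7}  B6 = {2, 5, 6}
Tree: B1–B2, B2–B3, B2–B4, B2–B5, B5–B6
Each bag holds 3 vertices, so the decomposition has width 2, which upper-bounds the treewidth. For the lower bound, the 3 vertices {1, 7, 8} are pairwise adjacent, and any tree decomposition puts a clique entirely inside one bag — forcing width ≥ 2. Hence tw(G) = 2 exactly.

2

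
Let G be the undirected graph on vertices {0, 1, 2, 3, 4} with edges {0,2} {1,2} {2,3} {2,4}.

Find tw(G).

A width-1 tree decomposition is:
Bags: B1 = {2, 4}  B2 = {0, 2}  B3 = {1, 2}  B4 = {2, 3}
Tree: B1–B2, B1–B3, B3–B4
Every bag has size at most 2, so the width is 2 − 1 = 1 and tw(G) ≤ 1. G has an edge, so its treewidth is at least 1. Therefore the treewidth is 1.

1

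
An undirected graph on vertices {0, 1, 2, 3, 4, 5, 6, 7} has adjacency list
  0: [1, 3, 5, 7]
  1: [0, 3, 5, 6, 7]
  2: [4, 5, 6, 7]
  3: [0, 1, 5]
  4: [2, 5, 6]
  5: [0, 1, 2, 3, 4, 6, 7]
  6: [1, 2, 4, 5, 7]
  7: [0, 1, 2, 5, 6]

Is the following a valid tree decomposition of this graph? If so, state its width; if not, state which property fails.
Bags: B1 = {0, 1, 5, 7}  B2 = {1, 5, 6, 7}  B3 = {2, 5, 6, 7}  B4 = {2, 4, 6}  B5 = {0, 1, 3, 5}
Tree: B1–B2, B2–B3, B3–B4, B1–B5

No — edge (5,4) lies in no bag.

A tree decomposition must satisfy three properties: every vertex lies in some bag; for every edge, both endpoints lie together in some bag; and for every vertex, the bags containing it form a connected subtree. Here edge (5,4) lies in no bag, so the decomposition is invalid.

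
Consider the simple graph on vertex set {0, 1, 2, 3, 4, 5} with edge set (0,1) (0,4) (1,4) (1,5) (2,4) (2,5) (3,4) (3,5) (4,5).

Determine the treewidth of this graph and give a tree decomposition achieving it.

Treewidth 2.
Bags: B1 = {1, 4, 5}  B2 = {2, 4, 5}  B3 = {0, 1, 4}  B4 = {3, 4, 5}
Tree: B1–B2, B1–B3, B2–B4

The largest bag has 3 vertices, giving width 2; this decomposition certifies tw(G) ≤ 2. Conversely, {0, 1, 4} is a clique of size 3, and the vertices of any clique must share a bag in every tree decomposition; so some bag has ≥ 3 vertices and tw(G) ≥ 2. Hence tw(G) = 2 exactly.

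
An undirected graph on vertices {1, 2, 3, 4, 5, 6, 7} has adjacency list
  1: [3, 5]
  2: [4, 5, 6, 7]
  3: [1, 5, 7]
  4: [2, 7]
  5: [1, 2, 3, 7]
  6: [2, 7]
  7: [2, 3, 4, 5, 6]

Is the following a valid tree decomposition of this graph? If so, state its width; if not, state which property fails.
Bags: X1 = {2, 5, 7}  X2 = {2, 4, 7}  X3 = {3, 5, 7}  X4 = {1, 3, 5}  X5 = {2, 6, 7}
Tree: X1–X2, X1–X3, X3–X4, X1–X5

Yes; width 2.

Vertex coverage: the bags together contain {1, 2, 3, 4, 5, 6, 7}, the full vertex set. Edge coverage: each edge of G has both endpoints in at least one bag. Running intersection: for every vertex, the bags containing it form a connected subtree. All three properties hold, so this is a valid tree decomposition of width max|bag| − 1 = 2, and hence tw(G) ≤ 2.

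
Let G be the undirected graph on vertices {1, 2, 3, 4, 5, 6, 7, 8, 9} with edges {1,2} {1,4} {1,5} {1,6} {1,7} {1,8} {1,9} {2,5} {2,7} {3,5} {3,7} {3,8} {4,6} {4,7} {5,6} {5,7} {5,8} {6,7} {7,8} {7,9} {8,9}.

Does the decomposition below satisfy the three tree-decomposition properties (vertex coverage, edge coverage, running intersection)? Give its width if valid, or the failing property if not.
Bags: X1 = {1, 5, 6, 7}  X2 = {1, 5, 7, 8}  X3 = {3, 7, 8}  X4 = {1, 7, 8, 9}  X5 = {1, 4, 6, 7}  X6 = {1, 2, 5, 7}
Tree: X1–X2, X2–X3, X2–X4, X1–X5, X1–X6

A tree decomposition must satisfy three properties: every vertex lies in some bag; for every edge, both endpoints lie together in some bag; and for every vertex, the bags containing it form a connected subtree. Here edge (5,3) lies in no bag, so the decomposition is invalid.

No — edge (5,3) lies in no bag.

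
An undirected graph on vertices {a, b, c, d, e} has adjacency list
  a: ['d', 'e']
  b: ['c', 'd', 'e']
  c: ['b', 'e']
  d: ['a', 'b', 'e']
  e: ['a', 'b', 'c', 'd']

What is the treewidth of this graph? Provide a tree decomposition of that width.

Every bag has size at most 3, so the width is 3 − 1 = 2 and tw(G) ≤ 2. On the other hand G contains the 3-clique {a, d, e}. A clique must lie in a single bag of any decomposition, so no decomposition can have width below 2. The upper and lower bounds meet at 2, so that is the treewidth.

Treewidth 2.
One such decomposition:
Bags: B1 = {b, d, e}  B2 = {b, c, e}  B3 = {a, d, e}
Tree: B1–B2, B1–B3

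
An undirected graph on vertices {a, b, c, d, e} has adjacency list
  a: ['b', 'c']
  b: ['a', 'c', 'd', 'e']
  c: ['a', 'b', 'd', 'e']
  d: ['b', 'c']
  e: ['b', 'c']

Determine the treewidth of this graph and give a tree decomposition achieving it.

Treewidth 2.
One optimal decomposition is:
Bags: B1 = {b, c, d}  B2 = {a, b, c}  B3 = {b, c, e}
Tree: B1–B2, B1–B3

Every bag has size at most 3, so the width is 3 − 1 = 2 and tw(G) ≤ 2. On the other hand G contains the 3-clique {b, c, d}. A clique must lie in a single bag of any decomposition, so no decomposition can have width below 2. Combining the bounds, tw(G) = 2.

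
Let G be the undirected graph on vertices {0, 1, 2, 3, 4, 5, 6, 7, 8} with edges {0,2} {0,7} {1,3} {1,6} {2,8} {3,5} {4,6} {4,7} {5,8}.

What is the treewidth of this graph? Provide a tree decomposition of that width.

Treewidth 2.
One such decomposition:
Bags: B1 = {2, 5, 8}  B2 = {0, 2, 5}  B3 = {0, 5, 7}  B4 = {4, 5, 7}  B5 = {4, 5, 6}  B6 = {1, 5, 6}  B7 = {1, 3, 5}
Tree: B1–B2, B2–B3, B3–B4, B4–B5, B5–B6, B6–B7

Each bag holds 3 vertices, so the decomposition has width 2, which upper-bounds the treewidth. For the lower bound, G contains the cycle 5–8–2–0–7–4–6–1–3–5, so G is not a forest; only forests have treewidth ≤ 1, hence tw(G) ≥ 2. The upper and lower bounds meet at 2, so that is the treewidth.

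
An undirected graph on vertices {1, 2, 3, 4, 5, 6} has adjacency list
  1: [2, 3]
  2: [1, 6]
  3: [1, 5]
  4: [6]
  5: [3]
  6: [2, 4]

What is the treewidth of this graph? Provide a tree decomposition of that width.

Every bag has size at most 2, so the width is 2 − 1 = 1 and tw(G) ≤ 1. G has an edge, so its treewidth is at least 1. Hence tw(G) = 1 exactly.

Treewidth 1.
Bags: B1 = {3, 5}  B2 = {1, 3}  B3 = {1, 2}  B4 = {2, 6}  B5 = {4, 6}
Tree: B1–B2, B2–B3, B3–B4, B4–B5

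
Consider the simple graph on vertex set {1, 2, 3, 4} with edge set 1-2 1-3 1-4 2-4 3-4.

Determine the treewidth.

A width-2 tree decomposition is:
Bags: B1 = {1, 2, 4}  B2 = {1, 3, 4}
Tree: B1–B2
The largest bag has 3 vertices, giving width 2; this decomposition certifies tw(G) ≤ 2. On the other hand G contains the 3-clique {1, 2, 4}. A clique must lie in a single bag of any decomposition, so no decomposition can have width below 2. Therefore the treewidth is 2.

2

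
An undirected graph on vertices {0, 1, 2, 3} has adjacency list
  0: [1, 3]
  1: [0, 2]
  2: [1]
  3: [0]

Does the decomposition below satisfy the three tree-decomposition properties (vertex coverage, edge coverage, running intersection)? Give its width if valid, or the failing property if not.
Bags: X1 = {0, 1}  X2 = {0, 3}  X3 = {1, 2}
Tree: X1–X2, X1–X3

Yes; width 1.

Checking the three conditions: (i) the bags cover all of {0, 1, 2, 3}; (ii) for each edge, some bag contains both endpoints; (iii) the bags containing any fixed vertex form a subtree. All hold, so the decomposition is valid with width 2 − 1 = 1.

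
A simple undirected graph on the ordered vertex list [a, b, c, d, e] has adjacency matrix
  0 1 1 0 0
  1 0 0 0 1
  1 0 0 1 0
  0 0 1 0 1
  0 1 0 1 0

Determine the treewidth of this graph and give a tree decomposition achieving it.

Each bag holds 3 vertices, so the decomposition has width 2, which upper-bounds the treewidth. For the lower bound, G contains the cycle a–b–e–d–c–a, so G is not a forest; only forests have treewidth ≤ 1, hence tw(G) ≥ 2. Hence tw(G) = 2 exactly.

Treewidth 2.
Bags: B1 = {a, b, e}  B2 = {a, d, e}  B3 = {a, c, d}
Tree: B1–B2, B2–B3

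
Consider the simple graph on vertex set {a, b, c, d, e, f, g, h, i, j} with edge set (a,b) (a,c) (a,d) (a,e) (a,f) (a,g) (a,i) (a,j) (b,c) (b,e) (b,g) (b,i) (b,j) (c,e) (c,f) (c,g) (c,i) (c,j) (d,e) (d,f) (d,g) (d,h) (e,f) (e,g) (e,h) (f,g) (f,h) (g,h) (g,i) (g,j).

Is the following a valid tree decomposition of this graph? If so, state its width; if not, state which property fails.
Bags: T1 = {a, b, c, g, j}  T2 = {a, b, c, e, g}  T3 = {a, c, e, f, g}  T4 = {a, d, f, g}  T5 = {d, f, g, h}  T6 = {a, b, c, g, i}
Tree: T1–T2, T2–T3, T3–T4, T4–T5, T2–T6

No — edge (e,d) lies in no bag.

A tree decomposition must satisfy three properties: every vertex lies in some bag; for every edge, both endpoints lie together in some bag; and for every vertex, the bags containing it form a connected subtree. Here edge (e,d) lies in no bag, so the decomposition is invalid.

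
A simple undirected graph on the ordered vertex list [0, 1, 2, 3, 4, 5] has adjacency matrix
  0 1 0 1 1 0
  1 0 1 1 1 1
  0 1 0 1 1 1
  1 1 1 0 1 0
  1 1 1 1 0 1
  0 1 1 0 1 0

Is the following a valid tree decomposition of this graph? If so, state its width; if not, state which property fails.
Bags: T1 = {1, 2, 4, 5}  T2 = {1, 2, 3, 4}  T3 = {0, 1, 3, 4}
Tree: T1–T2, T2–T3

Vertex coverage: the bags together contain {0, 1, 2, 3, 4, 5}, the full vertex set. Edge coverage: each edge of G has both endpoints in at least one bag. Running intersection: for every vertex, the bags containing it form a connected subtree. All three properties hold, so this is a valid tree decomposition of width max|bag| − 1 = 3, and hence tw(G) ≤ 3.

Yes; width 3.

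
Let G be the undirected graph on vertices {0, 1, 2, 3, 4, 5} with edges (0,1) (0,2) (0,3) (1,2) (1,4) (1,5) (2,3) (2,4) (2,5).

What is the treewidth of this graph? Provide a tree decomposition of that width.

Treewidth 2.
Bags: B1 = {1, 2, 4}  B2 = {1, 2, 5}  B3 = {0, 1, 2}  B4 = {0, 2, 3}
Tree: B1–B2, B2–B3, B3–B4

The largest bag has 3 vertices, giving width 2; this decomposition certifies tw(G) ≤ 2. For the lower bound, the 3 vertices {0, 1, 2} are pairwise adjacent, and any tree decomposition puts a clique entirely inside one bag — forcing width ≥ 2. Combining the bounds, tw(G) = 2.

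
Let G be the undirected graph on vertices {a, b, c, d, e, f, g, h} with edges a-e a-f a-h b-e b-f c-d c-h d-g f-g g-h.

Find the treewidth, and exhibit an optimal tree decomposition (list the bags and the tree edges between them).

Every bag has size at most 3, so the width is 3 − 1 = 2 and tw(G) ≤ 2. Since d–c–h–g–d is a cycle in G, G is not acyclic. Forests are exactly the graphs of treewidth ≤ 1, so tw(G) ≥ 2. Hence tw(G) = 2 exactly.

Treewidth 2.
Bags: B1 = {c, d, g}  B2 = {c, g, h}  B3 = {f, g, h}  B4 = {a, f, h}  B5 = {a, b, f}  B6 = {a, b, e}
Tree: B1–B2, B2–B3, B3–B4, B4–B5, B5–B6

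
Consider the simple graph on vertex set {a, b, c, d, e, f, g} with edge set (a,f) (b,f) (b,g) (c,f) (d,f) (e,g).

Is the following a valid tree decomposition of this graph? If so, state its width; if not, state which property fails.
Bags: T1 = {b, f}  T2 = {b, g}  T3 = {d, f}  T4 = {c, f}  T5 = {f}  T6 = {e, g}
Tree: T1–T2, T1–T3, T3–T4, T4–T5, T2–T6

A tree decomposition must satisfy three properties: every vertex lies in some bag; for every edge, both endpoints lie together in some bag; and for every vertex, the bags containing it form a connected subtree. Here vertex a appears in no bag, so the decomposition is invalid.

No — vertex a appears in no bag.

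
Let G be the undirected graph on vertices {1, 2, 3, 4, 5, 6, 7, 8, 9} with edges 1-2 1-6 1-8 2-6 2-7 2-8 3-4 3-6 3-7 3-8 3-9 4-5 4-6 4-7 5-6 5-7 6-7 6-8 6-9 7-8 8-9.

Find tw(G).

3

A width-3 tree decomposition is:
Bags: B1 = {3, 6, 7, 8}  B2 = {3, 4, 6, 7}  B3 = {4, 5, 6, 7}  B4 = {2, 6, 7, 8}  B5 = {3, 6, 8, 9}  B6 = {1, 2, 6, 8}
Tree: B1–B2, B2–B3, B1–B4, B1–B5, B4–B6
Each bag holds 4 vertices, so the decomposition has width 3, which upper-bounds the treewidth. Conversely, {1, 2, 6, 8} is a clique of size 4, and the vertices of any clique must share a bag in every tree decomposition; so some bag has ≥ 4 vertices and tw(G) ≥ 3. Combining the bounds, tw(G) = 3.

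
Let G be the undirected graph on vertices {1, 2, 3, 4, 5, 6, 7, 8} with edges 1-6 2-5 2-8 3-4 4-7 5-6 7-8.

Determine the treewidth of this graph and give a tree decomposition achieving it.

The largest bag has 2 vertices, giving width 1; this decomposition certifies tw(G) ≤ 1. Any graph with an edge has treewidth ≥ 1, and G has the edge 1–6. Combining the bounds, tw(G) = 1.

Treewidth 1.
One optimal decomposition is:
Bags: B1 = {1, 6}  B2 = {5, 6}  B3 = {2, 5}  B4 = {2, 8}  B5 = {7, 8}  B6 = {4, 7}  B7 = {3, 4}
Tree: B1–B2, B2–B3, B3–B4, B4–B5, B5–B6, B6–B7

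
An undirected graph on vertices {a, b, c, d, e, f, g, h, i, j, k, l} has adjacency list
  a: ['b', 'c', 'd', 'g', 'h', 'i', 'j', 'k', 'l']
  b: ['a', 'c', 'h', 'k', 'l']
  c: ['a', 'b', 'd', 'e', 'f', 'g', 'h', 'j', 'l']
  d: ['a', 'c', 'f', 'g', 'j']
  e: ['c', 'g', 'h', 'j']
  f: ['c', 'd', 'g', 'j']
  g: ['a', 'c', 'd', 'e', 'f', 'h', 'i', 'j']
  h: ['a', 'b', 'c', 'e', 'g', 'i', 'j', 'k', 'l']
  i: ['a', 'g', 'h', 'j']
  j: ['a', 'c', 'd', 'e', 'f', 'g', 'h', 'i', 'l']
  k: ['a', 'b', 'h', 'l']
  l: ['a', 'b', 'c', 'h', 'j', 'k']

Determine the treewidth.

4

A width-4 tree decomposition is:
Bags: B1 = {c, d, f, g, j}  B2 = {a, c, d, g, j}  B3 = {a, c, g, h, j}  B4 = {a, c, h, j, l}  B5 = {c, e, g, h, j}  B6 = {a, b, c, h, l}  B7 = {a, g, h, i, j}  B8 = {a, b, h, k, l}
Tree: B1–B2, B2–B3, B3–B4, B3–B5, B4–B6, B3–B7, B6–B8
Each bag holds 5 vertices, so the decomposition has width 4, which upper-bounds the treewidth. For the lower bound, the 5 vertices {c, d, f, g, j} are pairwise adjacent, and any tree decomposition puts a clique entirely inside one bag — forcing width ≥ 4. Combining the bounds, tw(G) = 4.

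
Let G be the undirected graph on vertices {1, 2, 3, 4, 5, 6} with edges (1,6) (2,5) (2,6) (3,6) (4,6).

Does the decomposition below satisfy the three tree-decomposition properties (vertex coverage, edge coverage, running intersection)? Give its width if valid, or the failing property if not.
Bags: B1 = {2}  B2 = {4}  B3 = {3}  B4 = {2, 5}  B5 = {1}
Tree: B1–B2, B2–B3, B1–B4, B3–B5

No — vertex 6 appears in no bag.

A tree decomposition must satisfy three properties: every vertex lies in some bag; for every edge, both endpoints lie together in some bag; and for every vertex, the bags containing it form a connected subtree. Here vertex 6 appears in no bag, so the decomposition is invalid.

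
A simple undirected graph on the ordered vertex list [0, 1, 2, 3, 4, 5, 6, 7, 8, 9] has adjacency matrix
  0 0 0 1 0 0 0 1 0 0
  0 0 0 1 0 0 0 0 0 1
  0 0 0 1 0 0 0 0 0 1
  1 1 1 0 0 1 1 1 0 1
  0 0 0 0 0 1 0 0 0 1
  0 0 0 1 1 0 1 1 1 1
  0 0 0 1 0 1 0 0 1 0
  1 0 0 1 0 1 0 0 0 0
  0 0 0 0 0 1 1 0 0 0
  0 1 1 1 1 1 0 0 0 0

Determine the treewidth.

2

A width-2 tree decomposition is:
Bags: B1 = {3, 5, 6}  B2 = {3, 5, 9}  B3 = {1, 3, 9}  B4 = {4, 5, 9}  B5 = {3, 5, 7}  B6 = {5, 6, 8}  B7 = {0, 3, 7}  B8 = {2, 3, 9}
Tree: B1–B2, B2–B3, B2–B4, B1–B5, B1–B6, B5–B7, B3–B8
Every bag has size at most 3, so the width is 3 − 1 = 2 and tw(G) ≤ 2. Conversely, {5, 6, 8} is a clique of size 3, and the vertices of any clique must share a bag in every tree decomposition; so some bag has ≥ 3 vertices and tw(G) ≥ 2. Combining the bounds, tw(G) = 2.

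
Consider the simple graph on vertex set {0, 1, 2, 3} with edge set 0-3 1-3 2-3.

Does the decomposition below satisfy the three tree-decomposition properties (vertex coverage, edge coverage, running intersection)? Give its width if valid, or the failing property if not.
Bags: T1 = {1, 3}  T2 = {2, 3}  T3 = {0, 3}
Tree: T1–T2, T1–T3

Yes; width 1.

Every vertex of G appears in some bag (union = {0, 1, 2, 3}); every edge is covered by a bag; and for each vertex v the set of bags containing v is connected in the bag tree. The decomposition is therefore valid. The largest bag has 2 vertices, so the width is 1.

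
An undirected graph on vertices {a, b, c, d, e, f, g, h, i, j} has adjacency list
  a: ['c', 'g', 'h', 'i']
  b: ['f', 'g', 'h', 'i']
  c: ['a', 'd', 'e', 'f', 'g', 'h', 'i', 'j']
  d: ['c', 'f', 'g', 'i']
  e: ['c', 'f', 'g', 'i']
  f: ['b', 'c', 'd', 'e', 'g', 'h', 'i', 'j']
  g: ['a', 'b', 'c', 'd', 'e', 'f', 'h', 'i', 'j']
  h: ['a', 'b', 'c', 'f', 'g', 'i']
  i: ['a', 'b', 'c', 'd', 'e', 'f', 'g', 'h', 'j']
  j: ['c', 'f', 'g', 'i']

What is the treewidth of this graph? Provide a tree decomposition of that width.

Each bag holds 5 vertices, so the decomposition has width 4, which upper-bounds the treewidth. Conversely, {a, c, g, h, i} is a clique of size 5, and the vertices of any clique must share a bag in every tree decomposition; so some bag has ≥ 5 vertices and tw(G) ≥ 4. Therefore the treewidth is 4.

Treewidth 4.
One such decomposition:
Bags: B1 = {a, c, g, h, i}  B2 = {c, f, g, h, i}  B3 = {c, e, f, g, i}  B4 = {c, f, g, i, j}  B5 = {c, d, f, g, i}  B6 = {b, f, g, h, i}
Tree: B1–B2, B2–B3, B3–B4, B4–B5, B2–B6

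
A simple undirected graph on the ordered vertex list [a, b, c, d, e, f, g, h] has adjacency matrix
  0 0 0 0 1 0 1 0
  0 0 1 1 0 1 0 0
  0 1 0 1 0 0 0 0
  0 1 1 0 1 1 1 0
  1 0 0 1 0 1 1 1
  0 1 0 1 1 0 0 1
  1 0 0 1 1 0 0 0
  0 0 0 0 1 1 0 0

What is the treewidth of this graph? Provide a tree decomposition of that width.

The largest bag has 3 vertices, giving width 2; this decomposition certifies tw(G) ≤ 2. On the other hand G contains the 3-clique {d, e, g}. A clique must lie in a single bag of any decomposition, so no decomposition can have width below 2. Therefore the treewidth is 2.

Treewidth 2.
One such decomposition:
Bags: B1 = {d, e, f}  B2 = {b, d, f}  B3 = {b, c, d}  B4 = {e, f, h}  B5 = {d, e, g}  B6 = {a, e, g}
Tree: B1–B2, B2–B3, B1–B4, B1–B5, B5–B6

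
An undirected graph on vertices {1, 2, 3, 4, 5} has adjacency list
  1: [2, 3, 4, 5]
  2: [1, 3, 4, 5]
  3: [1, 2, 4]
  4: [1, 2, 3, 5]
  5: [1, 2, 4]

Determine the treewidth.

A width-3 tree decomposition is:
Bags: B1 = {1, 2, 4, 5}  B2 = {1, 2, 3, 4}
Tree: B1–B2
Every bag has size at most 4, so the width is 4 − 1 = 3 and tw(G) ≤ 3. On the other hand G contains the 4-clique {1, 2, 3, 4}. A clique must lie in a single bag of any decomposition, so no decomposition can have width below 3. Therefore the treewidth is 3.

3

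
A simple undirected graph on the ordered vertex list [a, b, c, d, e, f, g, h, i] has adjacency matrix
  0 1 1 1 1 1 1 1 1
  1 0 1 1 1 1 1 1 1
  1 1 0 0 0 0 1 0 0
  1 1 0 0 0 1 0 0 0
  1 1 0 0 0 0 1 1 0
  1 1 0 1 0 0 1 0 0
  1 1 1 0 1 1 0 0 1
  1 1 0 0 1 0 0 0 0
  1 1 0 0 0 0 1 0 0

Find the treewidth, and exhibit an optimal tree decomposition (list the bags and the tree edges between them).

Treewidth 3.
One such decomposition:
Bags: B1 = {a, b, f, g}  B2 = {a, b, d, f}  B3 = {a, b, e, g}  B4 = {a, b, e, h}  B5 = {a, b, g, i}  B6 = {a, b, c, g}
Tree: B1–B2, B1–B3, B3–B4, B3–B5, B5–B6

Every bag has size at most 4, so the width is 4 − 1 = 3 and tw(G) ≤ 3. On the other hand G contains the 4-clique {a, b, d, f}. A clique must lie in a single bag of any decomposition, so no decomposition can have width below 3. Hence tw(G) = 3 exactly.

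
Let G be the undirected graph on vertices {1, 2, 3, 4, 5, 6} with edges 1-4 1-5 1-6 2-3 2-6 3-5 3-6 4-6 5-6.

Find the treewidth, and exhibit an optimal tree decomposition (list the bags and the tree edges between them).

Treewidth 2.
Bags: B1 = {1, 4, 6}  B2 = {1, 5, 6}  B3 = {3, 5, 6}  B4 = {2, 3, 6}
Tree: B1–B2, B2–B3, B3–B4

Each bag holds 3 vertices, so the decomposition has width 2, which upper-bounds the treewidth. On the other hand G contains the 3-clique {1, 4, 6}. A clique must lie in a single bag of any decomposition, so no decomposition can have width below 2. Hence tw(G) = 2 exactly.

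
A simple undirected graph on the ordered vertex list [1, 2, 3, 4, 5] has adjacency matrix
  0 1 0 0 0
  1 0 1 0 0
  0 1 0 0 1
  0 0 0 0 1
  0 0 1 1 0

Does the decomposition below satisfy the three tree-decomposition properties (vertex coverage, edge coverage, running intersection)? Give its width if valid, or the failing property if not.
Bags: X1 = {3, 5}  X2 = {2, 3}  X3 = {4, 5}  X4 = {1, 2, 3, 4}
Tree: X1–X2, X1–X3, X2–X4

A tree decomposition must satisfy three properties: every vertex lies in some bag; for every edge, both endpoints lie together in some bag; and for every vertex, the bags containing it form a connected subtree. Here bags containing vertex 4 are not connected in the tree, so the decomposition is invalid.

No — bags containing vertex 4 are not connected in the tree.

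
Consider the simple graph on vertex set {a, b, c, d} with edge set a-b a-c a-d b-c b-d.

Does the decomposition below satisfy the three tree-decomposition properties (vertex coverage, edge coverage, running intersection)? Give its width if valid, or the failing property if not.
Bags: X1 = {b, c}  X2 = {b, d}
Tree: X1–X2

No — vertex a appears in no bag.

A tree decomposition must satisfy three properties: every vertex lies in some bag; for every edge, both endpoints lie together in some bag; and for every vertex, the bags containing it form a connected subtree. Here vertex a appears in no bag, so the decomposition is invalid.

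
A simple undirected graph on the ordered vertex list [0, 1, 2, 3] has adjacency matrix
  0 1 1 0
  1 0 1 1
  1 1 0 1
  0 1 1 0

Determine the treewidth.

A width-2 tree decomposition is:
Bags: B1 = {1, 2, 3}  B2 = {0, 1, 2}
Tree: B1–B2
Each bag holds 3 vertices, so the decomposition has width 2, which upper-bounds the treewidth. On the other hand G contains the 3-clique {0, 1, 2}. A clique must lie in a single bag of any decomposition, so no decomposition can have width below 2. Combining the bounds, tw(G) = 2.

2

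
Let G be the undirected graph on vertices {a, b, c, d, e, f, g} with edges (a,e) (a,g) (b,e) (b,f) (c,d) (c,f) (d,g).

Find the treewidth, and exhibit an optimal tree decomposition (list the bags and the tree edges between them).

Treewidth 2.
One optimal decomposition is:
Bags: B1 = {a, d, g}  B2 = {a, d, e}  B3 = {b, d, e}  B4 = {b, d, f}  B5 = {c, d, f}
Tree: B1–B2, B2–B3, B3–B4, B4–B5

Every bag has size at most 3, so the width is 3 − 1 = 2 and tw(G) ≤ 2. Since d–g–a–e–b–f–c–d is a cycle in G, G is not acyclic. Forests are exactly the graphs of treewidth ≤ 1, so tw(G) ≥ 2. Hence tw(G) = 2 exactly.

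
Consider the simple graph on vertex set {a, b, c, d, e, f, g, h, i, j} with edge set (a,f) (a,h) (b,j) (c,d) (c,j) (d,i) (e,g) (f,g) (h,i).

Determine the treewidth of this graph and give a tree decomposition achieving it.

The largest bag has 2 vertices, giving width 1; this decomposition certifies tw(G) ≤ 1. G has an edge, so its treewidth is at least 1. Hence tw(G) = 1 exactly.

Treewidth 1.
One such decomposition:
Bags: B1 = {b, j}  B2 = {c, j}  B3 = {c, d}  B4 = {d, i}  B5 = {h, i}  B6 = {a, h}  B7 = {a, f}  B8 = {f, g}  B9 = {e, g}
Tree: B1–B2, B2–B3, B3–B4, B4–B5, B5–B6, B6–B7, B7–B8, B8–B9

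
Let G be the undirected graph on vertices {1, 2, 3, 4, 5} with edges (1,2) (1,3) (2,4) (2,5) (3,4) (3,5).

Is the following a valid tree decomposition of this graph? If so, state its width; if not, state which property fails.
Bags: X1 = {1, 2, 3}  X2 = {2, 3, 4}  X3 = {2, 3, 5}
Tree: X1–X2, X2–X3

Yes; width 2.

Every vertex of G appears in some bag (union = {1, 2, 3, 4, 5}); every edge is covered by a bag; and for each vertex v the set of bags containing v is connected in the bag tree. The decomposition is therefore valid. The largest bag has 3 vertices, so the width is 2.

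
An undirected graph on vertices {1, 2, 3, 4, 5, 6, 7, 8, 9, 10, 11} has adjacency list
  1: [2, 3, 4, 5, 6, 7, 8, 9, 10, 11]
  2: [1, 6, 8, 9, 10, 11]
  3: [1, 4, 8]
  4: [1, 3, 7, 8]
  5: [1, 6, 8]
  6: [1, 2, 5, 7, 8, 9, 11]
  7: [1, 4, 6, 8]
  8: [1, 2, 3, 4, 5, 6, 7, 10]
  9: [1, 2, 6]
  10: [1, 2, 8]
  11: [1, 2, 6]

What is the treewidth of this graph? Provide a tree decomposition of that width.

Treewidth 3.
One such decomposition:
Bags: B1 = {1, 6, 7, 8}  B2 = {1, 2, 6, 8}  B3 = {1, 2, 8, 10}  B4 = {1, 4, 7, 8}  B5 = {1, 5, 6, 8}  B6 = {1, 3, 4, 8}  B7 = {1, 2, 6, 9}  B8 = {1, 2, 6, 11}
Tree: B1–B2, B2–B3, B1–B4, B2–B5, B4–B6, B2–B7, B7–B8

Each bag holds 4 vertices, so the decomposition has width 3, which upper-bounds the treewidth. Conversely, {1, 2, 8, 10} is a clique of size 4, and the vertices of any clique must share a bag in every tree decomposition; so some bag has ≥ 4 vertices and tw(G) ≥ 3. Therefore the treewidth is 3.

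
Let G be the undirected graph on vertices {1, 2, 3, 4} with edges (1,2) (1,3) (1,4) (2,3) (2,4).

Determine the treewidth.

A width-2 tree decomposition is:
Bags: B1 = {1, 2, 4}  B2 = {1, 2, 3}
Tree: B1–B2
The largest bag has 3 vertices, giving width 2; this decomposition certifies tw(G) ≤ 2. On the other hand G contains the 3-clique {1, 2, 3}. A clique must lie in a single bag of any decomposition, so no decomposition can have width below 2. Hence tw(G) = 2 exactly.

2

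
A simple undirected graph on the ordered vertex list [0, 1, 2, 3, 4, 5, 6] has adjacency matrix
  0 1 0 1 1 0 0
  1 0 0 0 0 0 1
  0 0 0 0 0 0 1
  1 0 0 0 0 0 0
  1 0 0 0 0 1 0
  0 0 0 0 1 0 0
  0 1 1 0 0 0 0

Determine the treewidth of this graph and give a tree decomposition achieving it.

Treewidth 1.
Bags: B1 = {0, 1}  B2 = {0, 4}  B3 = {0, 3}  B4 = {1, 6}  B5 = {4, 5}  B6 = {2, 6}
Tree: B1–B2, B1–B3, B1–B4, B2–B5, B4–B6

Each bag holds 2 vertices, so the decomposition has width 1, which upper-bounds the treewidth. Since G has at least one edge (e.g. 1–0), it is not an edgeless graph, so tw(G) ≥ 1. Therefore the treewidth is 1.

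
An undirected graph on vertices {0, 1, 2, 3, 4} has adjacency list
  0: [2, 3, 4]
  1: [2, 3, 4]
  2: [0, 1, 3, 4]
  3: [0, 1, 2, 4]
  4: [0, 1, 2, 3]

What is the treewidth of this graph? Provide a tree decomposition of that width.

Every bag has size at most 4, so the width is 4 − 1 = 3 and tw(G) ≤ 3. For the lower bound, the 4 vertices {0, 2, 3, 4} are pairwise adjacent, and any tree decomposition puts a clique entirely inside one bag — forcing width ≥ 3. Therefore the treewidth is 3.

Treewidth 3.
Bags: B1 = {0, 2, 3, 4}  B2 = {1, 2, 3, 4}
Tree: B1–B2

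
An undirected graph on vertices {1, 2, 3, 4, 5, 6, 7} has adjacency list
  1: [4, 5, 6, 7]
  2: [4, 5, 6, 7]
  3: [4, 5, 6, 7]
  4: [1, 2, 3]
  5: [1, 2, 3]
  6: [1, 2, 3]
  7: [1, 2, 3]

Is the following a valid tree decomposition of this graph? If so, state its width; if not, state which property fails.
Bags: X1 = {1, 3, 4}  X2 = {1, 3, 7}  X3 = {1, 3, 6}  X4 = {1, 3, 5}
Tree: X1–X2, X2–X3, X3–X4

A tree decomposition must satisfy three properties: every vertex lies in some bag; for every edge, both endpoints lie together in some bag; and for every vertex, the bags containing it form a connected subtree. Here vertex 2 appears in no bag, so the decomposition is invalid.

No — vertex 2 appears in no bag.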